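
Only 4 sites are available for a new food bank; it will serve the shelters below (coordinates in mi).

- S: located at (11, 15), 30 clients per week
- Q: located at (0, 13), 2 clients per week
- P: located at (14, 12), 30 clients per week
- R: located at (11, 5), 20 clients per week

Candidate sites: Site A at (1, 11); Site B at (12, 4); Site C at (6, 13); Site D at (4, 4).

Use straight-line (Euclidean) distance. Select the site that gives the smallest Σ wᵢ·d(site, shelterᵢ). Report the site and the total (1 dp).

Total weighted distance at each candidate:
  Site A (1, 11): total = 952.0
  Site B (12, 4): total = 637.0
  Site C (6, 13): total = 604.1
  Site D (4, 4): total = 936.5
Minimum is at Site C with total 604.1 mi.

Site C, total 604.1 mi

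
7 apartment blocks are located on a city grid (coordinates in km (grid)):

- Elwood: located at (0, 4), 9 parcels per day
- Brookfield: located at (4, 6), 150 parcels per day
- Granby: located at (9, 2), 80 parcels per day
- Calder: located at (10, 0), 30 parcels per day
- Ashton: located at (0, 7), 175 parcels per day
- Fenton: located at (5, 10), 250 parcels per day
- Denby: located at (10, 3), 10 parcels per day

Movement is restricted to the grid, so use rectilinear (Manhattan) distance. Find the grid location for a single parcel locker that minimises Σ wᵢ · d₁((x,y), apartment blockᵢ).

(5, 7)

Manhattan distance separates: Σwᵢ(|x−xᵢ|+|y−yᵢ|) = Σwᵢ|x−xᵢ| + Σwᵢ|y−yᵢ|, so x and y are optimised independently as 1-D weighted medians.
Total weight W = 704; half = 352.
x-coordinate, sorted with cumulative weight:
  x=0 (Elwood, w=9) cum 9
  x=0 (Ashton, w=175) cum 184
  x=4 (Brookfield, w=150) cum 334
  x=5 (Fenton, w=250) cum 584  ← median
  x=9 (Granby, w=80) cum 664
  x=10 (Calder, w=30) cum 694
  x=10 (Denby, w=10) cum 704
⇒ x* = 5
y-coordinate, sorted with cumulative weight:
  y=0 (Calder, w=30) cum 30
  y=2 (Granby, w=80) cum 110
  y=3 (Denby, w=10) cum 120
  y=4 (Elwood, w=9) cum 129
  y=6 (Brookfield, w=150) cum 279
  y=7 (Ashton, w=175) cum 454  ← median
  y=10 (Fenton, w=250) cum 704
⇒ y* = 7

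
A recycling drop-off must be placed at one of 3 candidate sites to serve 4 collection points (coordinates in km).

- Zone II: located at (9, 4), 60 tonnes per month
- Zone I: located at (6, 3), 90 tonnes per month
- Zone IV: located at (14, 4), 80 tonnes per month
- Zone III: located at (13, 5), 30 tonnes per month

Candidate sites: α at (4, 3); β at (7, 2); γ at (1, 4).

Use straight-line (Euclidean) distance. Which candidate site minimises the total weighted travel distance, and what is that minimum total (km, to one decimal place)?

Total weighted distance at each candidate:
  α (4, 3): total = 1566.5
  β (7, 2): total = 1080.6
  γ (1, 4): total = 2340.2
Minimum is at β with total 1080.6 km.

β, total 1080.6 km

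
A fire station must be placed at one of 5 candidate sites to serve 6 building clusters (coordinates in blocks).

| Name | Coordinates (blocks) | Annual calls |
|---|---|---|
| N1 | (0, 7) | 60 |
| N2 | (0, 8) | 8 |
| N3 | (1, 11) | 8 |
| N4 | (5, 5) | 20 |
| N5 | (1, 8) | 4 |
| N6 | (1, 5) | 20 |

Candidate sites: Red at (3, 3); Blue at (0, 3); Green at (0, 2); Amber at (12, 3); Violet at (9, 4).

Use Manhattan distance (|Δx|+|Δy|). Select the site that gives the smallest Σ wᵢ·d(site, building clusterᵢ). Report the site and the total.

Blue, total 576 blocks

Total weighted distance at each candidate:
  Red (3, 3): total = 752
  Blue (0, 3): total = 576
  Green (0, 2): total = 696
  Amber (12, 3): total = 1752
  Violet (9, 4): total = 1272
Minimum is at Blue with total 576 blocks.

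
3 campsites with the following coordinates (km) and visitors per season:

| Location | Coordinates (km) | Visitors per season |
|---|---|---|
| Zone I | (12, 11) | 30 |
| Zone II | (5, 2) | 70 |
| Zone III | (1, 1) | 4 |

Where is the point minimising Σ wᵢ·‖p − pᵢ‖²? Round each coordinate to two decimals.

The minimiser of Σwᵢ‖p−pᵢ‖² is the weighted centroid p* = (Σwᵢpᵢ)/(Σwᵢ).
Σwᵢ = 104.
Σwᵢxᵢ = 30·12 + 70·5 + 4·1 = 714.
Σwᵢyᵢ = 30·11 + 70·2 + 4·1 = 474.
x* = 714/104 = 6.87, y* = 474/104 = 4.56.

(6.87, 4.56)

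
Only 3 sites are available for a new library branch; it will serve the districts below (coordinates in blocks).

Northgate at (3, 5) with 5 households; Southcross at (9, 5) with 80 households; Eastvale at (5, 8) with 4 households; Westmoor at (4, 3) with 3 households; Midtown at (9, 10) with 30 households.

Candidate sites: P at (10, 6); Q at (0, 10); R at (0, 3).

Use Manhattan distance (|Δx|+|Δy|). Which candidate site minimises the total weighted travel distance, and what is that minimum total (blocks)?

Total weighted distance at each candidate:
  P (10, 6): total = 405
  Q (0, 10): total = 1491
  R (0, 3): total = 1437
Minimum is at P with total 405 blocks.

P, total 405 blocks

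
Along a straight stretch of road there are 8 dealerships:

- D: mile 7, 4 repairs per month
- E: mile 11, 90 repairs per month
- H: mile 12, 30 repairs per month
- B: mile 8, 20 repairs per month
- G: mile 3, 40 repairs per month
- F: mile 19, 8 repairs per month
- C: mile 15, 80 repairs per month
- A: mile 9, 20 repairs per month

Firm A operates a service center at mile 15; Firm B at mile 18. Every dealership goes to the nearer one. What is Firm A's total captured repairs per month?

The indifferent point is the midpoint (15+18)/2 = 16.5; dealerships left of it (closer to Firm A at 15) go to Firm A, those right go to Firm B.
  G at 3 (w=40) → Firm A
  D at 7 (w=4) → Firm A
  B at 8 (w=20) → Firm A
  A at 9 (w=20) → Firm A
  E at 11 (w=90) → Firm A
  H at 12 (w=30) → Firm A
  C at 15 (w=80) → Firm A
  F at 19 (w=8) → Firm B
Firm A captures 284; Firm B captures 8.

284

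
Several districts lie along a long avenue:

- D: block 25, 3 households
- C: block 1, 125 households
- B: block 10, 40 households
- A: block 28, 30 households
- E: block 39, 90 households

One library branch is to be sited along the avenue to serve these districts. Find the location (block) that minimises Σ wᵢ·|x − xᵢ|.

x = 10

For a sum of weighted absolute distances on a line, the optimum is the weighted median (not the mean). Total weight W = 288; half-weight = 144.
Sort by position and accumulate weight:
  block 1 (C, w=125) → cum 125
  block 10 (B, w=40) → cum 165  ≥ 144 → median here
  block 25 (D, w=3) → cum 168
  block 28 (A, w=30) → cum 198
  block 39 (E, w=90) → cum 288
Optimal location: block 10.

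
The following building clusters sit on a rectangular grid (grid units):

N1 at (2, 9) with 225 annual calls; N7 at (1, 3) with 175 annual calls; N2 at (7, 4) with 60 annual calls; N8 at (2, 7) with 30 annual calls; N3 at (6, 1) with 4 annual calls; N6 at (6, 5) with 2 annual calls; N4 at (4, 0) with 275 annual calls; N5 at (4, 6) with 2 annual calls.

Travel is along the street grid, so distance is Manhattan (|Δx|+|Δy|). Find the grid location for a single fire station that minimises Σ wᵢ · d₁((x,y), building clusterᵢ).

(2, 3)

Manhattan distance separates: Σwᵢ(|x−xᵢ|+|y−yᵢ|) = Σwᵢ|x−xᵢ| + Σwᵢ|y−yᵢ|, so x and y are optimised independently as 1-D weighted medians.
Total weight W = 773; half = 386.5.
x-coordinate, sorted with cumulative weight:
  x=1 (N7, w=175) cum 175
  x=2 (N1, w=225) cum 400  ← median
  x=2 (N8, w=30) cum 430
  x=4 (N4, w=275) cum 705
  x=4 (N5, w=2) cum 707
  x=6 (N3, w=4) cum 711
  x=6 (N6, w=2) cum 713
  x=7 (N2, w=60) cum 773
⇒ x* = 2
y-coordinate, sorted with cumulative weight:
  y=0 (N4, w=275) cum 275
  y=1 (N3, w=4) cum 279
  y=3 (N7, w=175) cum 454  ← median
  y=4 (N2, w=60) cum 514
  y=5 (N6, w=2) cum 516
  y=6 (N5, w=2) cum 518
  y=7 (N8, w=30) cum 548
  y=9 (N1, w=225) cum 773
⇒ y* = 3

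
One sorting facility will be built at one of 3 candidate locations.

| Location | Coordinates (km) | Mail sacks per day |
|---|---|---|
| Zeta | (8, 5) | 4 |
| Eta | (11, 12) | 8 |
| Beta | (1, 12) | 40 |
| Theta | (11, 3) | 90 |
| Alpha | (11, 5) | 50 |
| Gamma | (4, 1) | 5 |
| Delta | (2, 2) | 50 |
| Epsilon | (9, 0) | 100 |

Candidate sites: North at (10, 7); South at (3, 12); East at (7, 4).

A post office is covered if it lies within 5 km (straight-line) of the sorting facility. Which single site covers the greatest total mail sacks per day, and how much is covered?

East, covering 249

Coverage radius r = 5 km; a point is covered iff (Δx)²+(Δy)² ≤ 5² = 25.
  North (10, 7): covers {Zeta, Theta, Alpha} → 144
  South (3, 12): covers {Beta} → 40
  East (7, 4): covers {Zeta, Theta, Alpha, Gamma, Epsilon} → 249
Maximum coverage at East: 249 mail sacks per day.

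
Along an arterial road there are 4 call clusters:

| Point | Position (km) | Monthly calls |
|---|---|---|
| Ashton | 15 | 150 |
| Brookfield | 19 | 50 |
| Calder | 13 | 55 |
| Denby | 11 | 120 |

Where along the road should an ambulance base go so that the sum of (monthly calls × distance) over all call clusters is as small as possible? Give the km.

For a sum of weighted absolute distances on a line, the optimum is the weighted median (not the mean). Total weight W = 375; half-weight = 187.5.
Sort by position and accumulate weight:
  km 11 (Denby, w=120) → cum 120
  km 13 (Calder, w=55) → cum 175
  km 15 (Ashton, w=150) → cum 325  ≥ 187.5 → median here
  km 19 (Brookfield, w=50) → cum 375
Optimal location: km 15.

x = 15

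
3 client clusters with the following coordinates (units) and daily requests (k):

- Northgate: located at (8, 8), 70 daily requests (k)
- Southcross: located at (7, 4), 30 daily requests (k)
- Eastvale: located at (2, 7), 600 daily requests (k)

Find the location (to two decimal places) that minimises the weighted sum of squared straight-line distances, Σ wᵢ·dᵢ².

(2.81, 6.97)

The minimiser of Σwᵢ‖p−pᵢ‖² is the weighted centroid p* = (Σwᵢpᵢ)/(Σwᵢ).
Σwᵢ = 700.
Σwᵢxᵢ = 70·8 + 30·7 + 600·2 = 1970.
Σwᵢyᵢ = 70·8 + 30·4 + 600·7 = 4880.
x* = 1970/700 = 2.81, y* = 4880/700 = 6.97.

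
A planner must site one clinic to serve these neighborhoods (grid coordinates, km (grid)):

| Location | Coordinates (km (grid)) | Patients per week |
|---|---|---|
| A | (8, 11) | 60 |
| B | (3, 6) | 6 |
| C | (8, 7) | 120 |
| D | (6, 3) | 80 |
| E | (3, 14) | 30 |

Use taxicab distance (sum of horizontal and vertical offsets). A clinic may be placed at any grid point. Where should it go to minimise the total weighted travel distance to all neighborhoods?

(8, 7)

Manhattan distance separates: Σwᵢ(|x−xᵢ|+|y−yᵢ|) = Σwᵢ|x−xᵢ| + Σwᵢ|y−yᵢ|, so x and y are optimised independently as 1-D weighted medians.
Total weight W = 296; half = 148.
x-coordinate, sorted with cumulative weight:
  x=3 (B, w=6) cum 6
  x=3 (E, w=30) cum 36
  x=6 (D, w=80) cum 116
  x=8 (A, w=60) cum 176  ← median
  x=8 (C, w=120) cum 296
⇒ x* = 8
y-coordinate, sorted with cumulative weight:
  y=3 (D, w=80) cum 80
  y=6 (B, w=6) cum 86
  y=7 (C, w=120) cum 206  ← median
  y=11 (A, w=60) cum 266
  y=14 (E, w=30) cum 296
⇒ y* = 7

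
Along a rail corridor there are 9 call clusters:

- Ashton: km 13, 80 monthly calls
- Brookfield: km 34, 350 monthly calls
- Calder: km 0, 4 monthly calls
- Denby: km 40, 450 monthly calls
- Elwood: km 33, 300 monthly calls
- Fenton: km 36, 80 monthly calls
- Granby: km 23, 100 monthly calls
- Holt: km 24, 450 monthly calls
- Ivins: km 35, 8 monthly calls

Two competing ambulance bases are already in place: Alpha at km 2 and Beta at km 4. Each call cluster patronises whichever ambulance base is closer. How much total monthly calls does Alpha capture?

The indifferent point is the midpoint (2+4)/2 = 3; call clusters left of it (closer to Alpha at 2) go to Alpha, those right go to Beta.
  Calder at 0 (w=4) → Alpha
  Ashton at 13 (w=80) → Beta
  Granby at 23 (w=100) → Beta
  Holt at 24 (w=450) → Beta
  Elwood at 33 (w=300) → Beta
  Brookfield at 34 (w=350) → Beta
  Ivins at 35 (w=8) → Beta
  Fenton at 36 (w=80) → Beta
  Denby at 40 (w=450) → Beta
Alpha captures 4; Beta captures 1818.

4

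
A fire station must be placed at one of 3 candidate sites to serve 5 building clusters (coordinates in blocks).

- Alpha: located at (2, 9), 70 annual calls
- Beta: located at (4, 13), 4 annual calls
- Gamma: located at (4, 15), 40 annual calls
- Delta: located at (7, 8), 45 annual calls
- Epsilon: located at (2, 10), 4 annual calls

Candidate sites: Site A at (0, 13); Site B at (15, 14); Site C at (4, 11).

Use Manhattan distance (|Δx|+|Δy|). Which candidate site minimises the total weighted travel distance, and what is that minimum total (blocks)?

Site C, total 730 blocks

Total weighted distance at each candidate:
  Site A (0, 13): total = 1236
  Site B (15, 14): total = 2486
  Site C (4, 11): total = 730
Minimum is at Site C with total 730 blocks.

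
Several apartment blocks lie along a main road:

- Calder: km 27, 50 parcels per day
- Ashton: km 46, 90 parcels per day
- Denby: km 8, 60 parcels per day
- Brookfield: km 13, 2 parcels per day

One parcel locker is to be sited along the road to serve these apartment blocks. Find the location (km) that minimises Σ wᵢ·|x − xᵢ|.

For a sum of weighted absolute distances on a line, the optimum is the weighted median (not the mean). Total weight W = 202; half-weight = 101.
Sort by position and accumulate weight:
  km 8 (Denby, w=60) → cum 60
  km 13 (Brookfield, w=2) → cum 62
  km 27 (Calder, w=50) → cum 112  ≥ 101 → median here
  km 46 (Ashton, w=90) → cum 202
Optimal location: km 27.

x = 27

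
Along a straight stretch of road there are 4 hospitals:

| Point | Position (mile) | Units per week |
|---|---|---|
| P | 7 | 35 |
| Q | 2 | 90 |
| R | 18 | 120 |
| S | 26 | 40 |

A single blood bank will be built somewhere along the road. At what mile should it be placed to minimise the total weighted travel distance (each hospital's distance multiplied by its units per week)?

x = 18

For a sum of weighted absolute distances on a line, the optimum is the weighted median (not the mean). Total weight W = 285; half-weight = 142.5.
Sort by position and accumulate weight:
  mile 2 (Q, w=90) → cum 90
  mile 7 (P, w=35) → cum 125
  mile 18 (R, w=120) → cum 245  ≥ 142.5 → median here
  mile 26 (S, w=40) → cum 285
Optimal location: mile 18.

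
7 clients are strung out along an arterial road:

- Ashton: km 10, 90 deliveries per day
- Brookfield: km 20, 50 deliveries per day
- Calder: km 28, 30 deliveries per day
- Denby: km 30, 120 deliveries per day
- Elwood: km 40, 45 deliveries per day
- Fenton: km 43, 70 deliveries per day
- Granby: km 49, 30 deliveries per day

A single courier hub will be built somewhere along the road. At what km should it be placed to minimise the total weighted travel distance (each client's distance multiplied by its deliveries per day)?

x = 30

For a sum of weighted absolute distances on a line, the optimum is the weighted median (not the mean). Total weight W = 435; half-weight = 217.5.
Sort by position and accumulate weight:
  km 10 (Ashton, w=90) → cum 90
  km 20 (Brookfield, w=50) → cum 140
  km 28 (Calder, w=30) → cum 170
  km 30 (Denby, w=120) → cum 290  ≥ 217.5 → median here
  km 40 (Elwood, w=45) → cum 335
  km 43 (Fenton, w=70) → cum 405
  km 49 (Granby, w=30) → cum 435
Optimal location: km 30.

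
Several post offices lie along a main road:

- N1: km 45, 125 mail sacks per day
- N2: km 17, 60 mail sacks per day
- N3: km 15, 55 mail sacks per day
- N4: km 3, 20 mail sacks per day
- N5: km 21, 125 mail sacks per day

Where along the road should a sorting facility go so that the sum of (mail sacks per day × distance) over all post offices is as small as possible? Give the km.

For a sum of weighted absolute distances on a line, the optimum is the weighted median (not the mean). Total weight W = 385; half-weight = 192.5.
Sort by position and accumulate weight:
  km 3 (N4, w=20) → cum 20
  km 15 (N3, w=55) → cum 75
  km 17 (N2, w=60) → cum 135
  km 21 (N5, w=125) → cum 260  ≥ 192.5 → median here
  km 45 (N1, w=125) → cum 385
Optimal location: km 21.

x = 21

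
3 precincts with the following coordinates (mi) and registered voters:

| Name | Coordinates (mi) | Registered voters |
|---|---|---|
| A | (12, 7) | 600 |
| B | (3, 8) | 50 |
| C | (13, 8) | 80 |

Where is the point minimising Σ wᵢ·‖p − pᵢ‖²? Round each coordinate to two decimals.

(11.49, 7.18)

The minimiser of Σwᵢ‖p−pᵢ‖² is the weighted centroid p* = (Σwᵢpᵢ)/(Σwᵢ).
Σwᵢ = 730.
Σwᵢxᵢ = 600·12 + 50·3 + 80·13 = 8390.
Σwᵢyᵢ = 600·7 + 50·8 + 80·8 = 5240.
x* = 8390/730 = 11.49, y* = 5240/730 = 7.18.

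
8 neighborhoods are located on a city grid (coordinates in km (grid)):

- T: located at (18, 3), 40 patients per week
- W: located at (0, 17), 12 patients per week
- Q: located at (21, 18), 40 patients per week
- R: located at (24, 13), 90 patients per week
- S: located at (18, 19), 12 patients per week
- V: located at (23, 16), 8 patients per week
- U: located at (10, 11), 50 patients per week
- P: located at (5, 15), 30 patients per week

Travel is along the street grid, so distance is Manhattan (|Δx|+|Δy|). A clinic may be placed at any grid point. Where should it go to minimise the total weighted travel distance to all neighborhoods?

Manhattan distance separates: Σwᵢ(|x−xᵢ|+|y−yᵢ|) = Σwᵢ|x−xᵢ| + Σwᵢ|y−yᵢ|, so x and y are optimised independently as 1-D weighted medians.
Total weight W = 282; half = 141.
x-coordinate, sorted with cumulative weight:
  x=0 (W, w=12) cum 12
  x=5 (P, w=30) cum 42
  x=10 (U, w=50) cum 92
  x=18 (T, w=40) cum 132
  x=18 (S, w=12) cum 144  ← median
  x=21 (Q, w=40) cum 184
  x=23 (V, w=8) cum 192
  x=24 (R, w=90) cum 282
⇒ x* = 18
y-coordinate, sorted with cumulative weight:
  y=3 (T, w=40) cum 40
  y=11 (U, w=50) cum 90
  y=13 (R, w=90) cum 180  ← median
  y=15 (P, w=30) cum 210
  y=16 (V, w=8) cum 218
  y=17 (W, w=12) cum 230
  y=18 (Q, w=40) cum 270
  y=19 (S, w=12) cum 282
⇒ y* = 13

(18, 13)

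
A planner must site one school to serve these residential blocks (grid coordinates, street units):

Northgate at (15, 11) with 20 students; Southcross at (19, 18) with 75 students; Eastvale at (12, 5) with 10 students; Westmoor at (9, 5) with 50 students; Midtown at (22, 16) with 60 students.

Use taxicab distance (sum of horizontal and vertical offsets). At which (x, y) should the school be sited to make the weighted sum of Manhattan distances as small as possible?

Manhattan distance separates: Σwᵢ(|x−xᵢ|+|y−yᵢ|) = Σwᵢ|x−xᵢ| + Σwᵢ|y−yᵢ|, so x and y are optimised independently as 1-D weighted medians.
Total weight W = 215; half = 107.5.
x-coordinate, sorted with cumulative weight:
  x=9 (Westmoor, w=50) cum 50
  x=12 (Eastvale, w=10) cum 60
  x=15 (Northgate, w=20) cum 80
  x=19 (Southcross, w=75) cum 155  ← median
  x=22 (Midtown, w=60) cum 215
⇒ x* = 19
y-coordinate, sorted with cumulative weight:
  y=5 (Eastvale, w=10) cum 10
  y=5 (Westmoor, w=50) cum 60
  y=11 (Northgate, w=20) cum 80
  y=16 (Midtown, w=60) cum 140  ← median
  y=18 (Southcross, w=75) cum 215
⇒ y* = 16

(19, 16)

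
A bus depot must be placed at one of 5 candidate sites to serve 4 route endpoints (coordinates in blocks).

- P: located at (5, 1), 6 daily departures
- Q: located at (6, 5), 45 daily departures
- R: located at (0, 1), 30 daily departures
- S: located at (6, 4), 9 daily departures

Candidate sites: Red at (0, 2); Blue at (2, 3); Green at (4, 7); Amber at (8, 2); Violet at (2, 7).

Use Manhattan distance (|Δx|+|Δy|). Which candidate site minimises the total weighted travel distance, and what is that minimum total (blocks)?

Total weighted distance at each candidate:
  Red (0, 2): total = 543
  Blue (2, 3): total = 465
  Green (4, 7): total = 567
  Amber (8, 2): total = 555
  Violet (2, 7): total = 627
Minimum is at Blue with total 465 blocks.

Blue, total 465 blocks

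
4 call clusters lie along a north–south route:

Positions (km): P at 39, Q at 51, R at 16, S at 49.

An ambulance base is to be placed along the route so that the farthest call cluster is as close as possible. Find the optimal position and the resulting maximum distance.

The 1-center on a line is the midpoint of the two extreme points: leftmost at 16, rightmost at 51.
Optimal location = (16 + 51)/2 = 33.5; maximum distance = (51 − 16)/2 = 17.5.

location 33.5, max distance 17.5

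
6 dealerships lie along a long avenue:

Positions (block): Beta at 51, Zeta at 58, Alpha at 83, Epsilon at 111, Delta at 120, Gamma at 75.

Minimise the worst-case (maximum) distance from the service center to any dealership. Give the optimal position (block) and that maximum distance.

The 1-center on a line is the midpoint of the two extreme points: leftmost at 51, rightmost at 120.
Optimal location = (51 + 120)/2 = 85.5; maximum distance = (120 − 51)/2 = 34.5.

location 85.5, max distance 34.5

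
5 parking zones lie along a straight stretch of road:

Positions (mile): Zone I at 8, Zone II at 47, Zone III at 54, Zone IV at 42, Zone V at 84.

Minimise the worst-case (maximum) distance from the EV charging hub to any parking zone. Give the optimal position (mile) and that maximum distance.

The 1-center on a line is the midpoint of the two extreme points: leftmost at 8, rightmost at 84.
Optimal location = (8 + 84)/2 = 46; maximum distance = (84 − 8)/2 = 38.

location 46, max distance 38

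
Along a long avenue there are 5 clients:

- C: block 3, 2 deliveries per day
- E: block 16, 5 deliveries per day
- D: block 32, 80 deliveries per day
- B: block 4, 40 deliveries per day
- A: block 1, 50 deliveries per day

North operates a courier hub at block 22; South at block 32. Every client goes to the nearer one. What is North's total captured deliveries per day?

The indifferent point is the midpoint (22+32)/2 = 27; clients left of it (closer to North at 22) go to North, those right go to South.
  A at 1 (w=50) → North
  C at 3 (w=2) → North
  B at 4 (w=40) → North
  E at 16 (w=5) → North
  D at 32 (w=80) → South
North captures 97; South captures 80.

97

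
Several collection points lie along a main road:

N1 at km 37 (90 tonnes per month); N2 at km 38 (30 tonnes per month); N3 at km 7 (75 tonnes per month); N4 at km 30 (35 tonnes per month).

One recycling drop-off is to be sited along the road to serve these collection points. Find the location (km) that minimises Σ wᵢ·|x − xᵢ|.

x = 37

For a sum of weighted absolute distances on a line, the optimum is the weighted median (not the mean). Total weight W = 230; half-weight = 115.
Sort by position and accumulate weight:
  km 7 (N3, w=75) → cum 75
  km 30 (N4, w=35) → cum 110
  km 37 (N1, w=90) → cum 200  ≥ 115 → median here
  km 38 (N2, w=30) → cum 230
Optimal location: km 37.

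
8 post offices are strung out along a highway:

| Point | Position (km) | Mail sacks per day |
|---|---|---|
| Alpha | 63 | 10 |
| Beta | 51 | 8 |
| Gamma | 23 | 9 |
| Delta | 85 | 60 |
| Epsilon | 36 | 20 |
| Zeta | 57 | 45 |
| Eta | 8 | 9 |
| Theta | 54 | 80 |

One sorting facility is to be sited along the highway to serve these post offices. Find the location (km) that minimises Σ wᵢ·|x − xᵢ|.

x = 54

For a sum of weighted absolute distances on a line, the optimum is the weighted median (not the mean). Total weight W = 241; half-weight = 120.5.
Sort by position and accumulate weight:
  km 8 (Eta, w=9) → cum 9
  km 23 (Gamma, w=9) → cum 18
  km 36 (Epsilon, w=20) → cum 38
  km 51 (Beta, w=8) → cum 46
  km 54 (Theta, w=80) → cum 126  ≥ 120.5 → median here
  km 57 (Zeta, w=45) → cum 171
  km 63 (Alpha, w=10) → cum 181
  km 85 (Delta, w=60) → cum 241
Optimal location: km 54.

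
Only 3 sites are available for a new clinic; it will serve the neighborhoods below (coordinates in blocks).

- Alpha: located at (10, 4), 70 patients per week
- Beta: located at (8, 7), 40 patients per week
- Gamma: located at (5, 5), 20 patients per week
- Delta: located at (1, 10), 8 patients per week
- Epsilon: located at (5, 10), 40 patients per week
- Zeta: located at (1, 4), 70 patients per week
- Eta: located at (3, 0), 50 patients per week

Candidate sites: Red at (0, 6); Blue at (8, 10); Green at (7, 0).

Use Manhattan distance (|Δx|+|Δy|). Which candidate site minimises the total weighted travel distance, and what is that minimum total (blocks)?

Red, total 2380 blocks

Total weighted distance at each candidate:
  Red (0, 6): total = 2380
  Blue (8, 10): total = 2676
  Green (7, 0): total = 2458
Minimum is at Red with total 2380 blocks.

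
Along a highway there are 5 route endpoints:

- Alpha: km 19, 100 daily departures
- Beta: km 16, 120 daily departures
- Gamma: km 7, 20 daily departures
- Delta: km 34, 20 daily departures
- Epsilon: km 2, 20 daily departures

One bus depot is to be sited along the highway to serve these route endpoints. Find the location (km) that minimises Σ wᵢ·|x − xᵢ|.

x = 16

For a sum of weighted absolute distances on a line, the optimum is the weighted median (not the mean). Total weight W = 280; half-weight = 140.
Sort by position and accumulate weight:
  km 2 (Epsilon, w=20) → cum 20
  km 7 (Gamma, w=20) → cum 40
  km 16 (Beta, w=120) → cum 160  ≥ 140 → median here
  km 19 (Alpha, w=100) → cum 260
  km 34 (Delta, w=20) → cum 280
Optimal location: km 16.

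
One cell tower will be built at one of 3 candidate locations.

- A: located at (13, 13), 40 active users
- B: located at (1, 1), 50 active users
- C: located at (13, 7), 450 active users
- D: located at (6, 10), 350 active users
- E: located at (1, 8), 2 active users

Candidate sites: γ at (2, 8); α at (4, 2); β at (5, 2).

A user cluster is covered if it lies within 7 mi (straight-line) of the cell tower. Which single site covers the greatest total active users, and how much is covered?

Coverage radius r = 7 mi; a point is covered iff (Δx)²+(Δy)² ≤ 7² = 49.
  γ (2, 8): covers {D, E} → 352
  α (4, 2): covers {B, E} → 52
  β (5, 2): covers {B} → 50
Maximum coverage at γ: 352 active users.

γ, covering 352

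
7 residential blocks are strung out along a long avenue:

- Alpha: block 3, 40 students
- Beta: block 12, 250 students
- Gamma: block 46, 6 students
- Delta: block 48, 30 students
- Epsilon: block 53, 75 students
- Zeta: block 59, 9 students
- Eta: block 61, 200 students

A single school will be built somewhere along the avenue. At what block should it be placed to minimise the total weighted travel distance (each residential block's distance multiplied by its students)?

For a sum of weighted absolute distances on a line, the optimum is the weighted median (not the mean). Total weight W = 610; half-weight = 305.
Sort by position and accumulate weight:
  block 3 (Alpha, w=40) → cum 40
  block 12 (Beta, w=250) → cum 290
  block 46 (Gamma, w=6) → cum 296
  block 48 (Delta, w=30) → cum 326  ≥ 305 → median here
  block 53 (Epsilon, w=75) → cum 401
  block 59 (Zeta, w=9) → cum 410
  block 61 (Eta, w=200) → cum 610
Optimal location: block 48.

x = 48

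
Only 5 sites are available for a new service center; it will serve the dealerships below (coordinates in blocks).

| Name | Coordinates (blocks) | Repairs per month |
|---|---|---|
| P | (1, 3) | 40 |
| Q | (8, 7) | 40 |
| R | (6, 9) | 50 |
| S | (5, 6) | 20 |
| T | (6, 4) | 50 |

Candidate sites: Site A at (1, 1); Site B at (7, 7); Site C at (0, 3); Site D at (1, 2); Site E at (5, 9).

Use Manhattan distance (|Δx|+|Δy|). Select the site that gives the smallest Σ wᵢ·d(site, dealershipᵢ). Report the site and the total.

Site B, total 850 blocks

Total weighted distance at each candidate:
  Site A (1, 1): total = 1830
  Site B (7, 7): total = 850
  Site C (0, 3): total = 1630
  Site D (1, 2): total = 1630
  Site E (5, 9): total = 1010
Minimum is at Site B with total 850 blocks.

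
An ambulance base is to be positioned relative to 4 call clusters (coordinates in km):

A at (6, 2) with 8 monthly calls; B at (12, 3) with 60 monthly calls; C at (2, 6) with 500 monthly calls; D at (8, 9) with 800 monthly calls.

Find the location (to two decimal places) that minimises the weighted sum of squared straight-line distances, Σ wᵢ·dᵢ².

The minimiser of Σwᵢ‖p−pᵢ‖² is the weighted centroid p* = (Σwᵢpᵢ)/(Σwᵢ).
Σwᵢ = 1368.
Σwᵢxᵢ = 8·6 + 60·12 + 500·2 + 800·8 = 8168.
Σwᵢyᵢ = 8·2 + 60·3 + 500·6 + 800·9 = 10396.
x* = 8168/1368 = 5.97, y* = 10396/1368 = 7.60.

(5.97, 7.60)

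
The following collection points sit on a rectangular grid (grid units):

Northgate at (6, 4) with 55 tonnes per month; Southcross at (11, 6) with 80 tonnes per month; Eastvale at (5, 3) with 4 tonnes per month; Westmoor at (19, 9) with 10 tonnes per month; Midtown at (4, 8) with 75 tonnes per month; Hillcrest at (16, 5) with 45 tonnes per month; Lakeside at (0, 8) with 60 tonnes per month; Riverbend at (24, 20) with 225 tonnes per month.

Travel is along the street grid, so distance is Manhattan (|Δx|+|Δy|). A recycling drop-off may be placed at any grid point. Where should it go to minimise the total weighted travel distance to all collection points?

Manhattan distance separates: Σwᵢ(|x−xᵢ|+|y−yᵢ|) = Σwᵢ|x−xᵢ| + Σwᵢ|y−yᵢ|, so x and y are optimised independently as 1-D weighted medians.
Total weight W = 554; half = 277.
x-coordinate, sorted with cumulative weight:
  x=0 (Lakeside, w=60) cum 60
  x=4 (Midtown, w=75) cum 135
  x=5 (Eastvale, w=4) cum 139
  x=6 (Northgate, w=55) cum 194
  x=11 (Southcross, w=80) cum 274
  x=16 (Hillcrest, w=45) cum 319  ← median
  x=19 (Westmoor, w=10) cum 329
  x=24 (Riverbend, w=225) cum 554
⇒ x* = 16
y-coordinate, sorted with cumulative weight:
  y=3 (Eastvale, w=4) cum 4
  y=4 (Northgate, w=55) cum 59
  y=5 (Hillcrest, w=45) cum 104
  y=6 (Southcross, w=80) cum 184
  y=8 (Midtown, w=75) cum 259
  y=8 (Lakeside, w=60) cum 319  ← median
  y=9 (Westmoor, w=10) cum 329
  y=20 (Riverbend, w=225) cum 554
⇒ y* = 8

(16, 8)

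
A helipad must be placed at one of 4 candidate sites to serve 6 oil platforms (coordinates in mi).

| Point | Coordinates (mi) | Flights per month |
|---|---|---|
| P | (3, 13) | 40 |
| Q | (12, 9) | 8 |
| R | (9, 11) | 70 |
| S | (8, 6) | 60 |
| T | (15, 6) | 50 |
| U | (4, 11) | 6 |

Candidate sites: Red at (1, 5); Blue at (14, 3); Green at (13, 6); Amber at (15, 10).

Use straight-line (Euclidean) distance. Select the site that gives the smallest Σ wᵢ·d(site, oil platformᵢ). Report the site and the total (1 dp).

Total weighted distance at each candidate:
  Red (1, 5): total = 2289.8
  Blue (14, 3): total = 1943.1
  Green (13, 6): total = 1423.6
  Amber (15, 10): total = 1695.9
Minimum is at Green with total 1423.6 mi.

Green, total 1423.6 mi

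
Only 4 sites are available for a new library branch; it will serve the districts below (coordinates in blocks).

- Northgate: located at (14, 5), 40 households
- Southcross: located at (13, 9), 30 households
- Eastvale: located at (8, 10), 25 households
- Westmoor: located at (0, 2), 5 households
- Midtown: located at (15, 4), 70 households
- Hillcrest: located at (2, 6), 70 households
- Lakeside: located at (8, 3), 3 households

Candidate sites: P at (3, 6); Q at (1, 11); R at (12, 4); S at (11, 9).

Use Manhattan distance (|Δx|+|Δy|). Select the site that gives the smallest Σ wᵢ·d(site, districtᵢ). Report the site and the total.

R, total 1685 blocks

Total weighted distance at each candidate:
  P (3, 6): total = 2204
  Q (1, 11): total = 3365
  R (12, 4): total = 1685
  S (11, 9): total = 2027
Minimum is at R with total 1685 blocks.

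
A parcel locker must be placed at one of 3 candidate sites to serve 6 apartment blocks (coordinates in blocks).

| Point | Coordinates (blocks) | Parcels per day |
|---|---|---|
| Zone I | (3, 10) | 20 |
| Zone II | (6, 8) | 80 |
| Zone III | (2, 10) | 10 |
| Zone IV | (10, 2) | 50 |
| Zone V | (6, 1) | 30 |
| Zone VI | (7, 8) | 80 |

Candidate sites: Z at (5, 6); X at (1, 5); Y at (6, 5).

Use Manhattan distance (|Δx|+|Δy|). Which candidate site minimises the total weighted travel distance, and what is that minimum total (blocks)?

Total weighted distance at each candidate:
  Z (5, 6): total = 1380
  X (1, 5): total = 2430
  Y (6, 5): total = 1280
Minimum is at Y with total 1280 blocks.

Y, total 1280 blocks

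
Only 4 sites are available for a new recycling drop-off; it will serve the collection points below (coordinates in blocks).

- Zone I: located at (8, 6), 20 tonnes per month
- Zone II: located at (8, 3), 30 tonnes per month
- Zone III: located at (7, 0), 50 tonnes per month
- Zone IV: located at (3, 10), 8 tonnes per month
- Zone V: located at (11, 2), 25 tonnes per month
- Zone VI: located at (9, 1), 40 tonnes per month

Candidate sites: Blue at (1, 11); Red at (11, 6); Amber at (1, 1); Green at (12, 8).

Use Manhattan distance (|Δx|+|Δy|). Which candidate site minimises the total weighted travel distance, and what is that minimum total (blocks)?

Total weighted distance at each candidate:
  Blue (1, 11): total = 2759
  Red (11, 6): total = 1216
  Amber (1, 1): total = 1543
  Green (12, 8): total = 1703
Minimum is at Red with total 1216 blocks.

Red, total 1216 blocks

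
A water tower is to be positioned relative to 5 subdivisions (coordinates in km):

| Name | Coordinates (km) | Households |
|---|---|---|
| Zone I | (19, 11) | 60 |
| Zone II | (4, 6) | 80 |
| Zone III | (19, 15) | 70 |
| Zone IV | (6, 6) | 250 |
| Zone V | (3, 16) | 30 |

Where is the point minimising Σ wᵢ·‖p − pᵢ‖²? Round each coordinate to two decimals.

(8.94, 8.51)

The minimiser of Σwᵢ‖p−pᵢ‖² is the weighted centroid p* = (Σwᵢpᵢ)/(Σwᵢ).
Σwᵢ = 490.
Σwᵢxᵢ = 60·19 + 80·4 + 70·19 + 250·6 + 30·3 = 4380.
Σwᵢyᵢ = 60·11 + 80·6 + 70·15 + 250·6 + 30·16 = 4170.
x* = 4380/490 = 8.94, y* = 4170/490 = 8.51.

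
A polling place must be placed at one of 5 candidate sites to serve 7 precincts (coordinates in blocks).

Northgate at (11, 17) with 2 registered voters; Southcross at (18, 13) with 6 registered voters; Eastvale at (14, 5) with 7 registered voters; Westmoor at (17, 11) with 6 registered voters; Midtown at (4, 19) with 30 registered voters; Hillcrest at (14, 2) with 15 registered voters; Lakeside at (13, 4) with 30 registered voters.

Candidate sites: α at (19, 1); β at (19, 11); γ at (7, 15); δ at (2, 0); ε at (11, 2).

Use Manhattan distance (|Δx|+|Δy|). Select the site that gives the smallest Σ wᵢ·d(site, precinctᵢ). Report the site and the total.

ε, total 1155 blocks

Total weighted distance at each candidate:
  α (19, 1): total = 1611
  β (19, 11): total = 1425
  γ (7, 15): total = 1313
  δ (2, 0): total = 1791
  ε (11, 2): total = 1155
Minimum is at ε with total 1155 blocks.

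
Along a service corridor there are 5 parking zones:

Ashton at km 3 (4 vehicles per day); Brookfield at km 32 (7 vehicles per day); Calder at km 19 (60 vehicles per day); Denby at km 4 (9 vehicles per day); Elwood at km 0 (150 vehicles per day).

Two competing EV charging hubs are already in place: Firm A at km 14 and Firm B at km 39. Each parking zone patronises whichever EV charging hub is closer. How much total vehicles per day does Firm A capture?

223

The indifferent point is the midpoint (14+39)/2 = 26.5; parking zones left of it (closer to Firm A at 14) go to Firm A, those right go to Firm B.
  Elwood at 0 (w=150) → Firm A
  Ashton at 3 (w=4) → Firm A
  Denby at 4 (w=9) → Firm A
  Calder at 19 (w=60) → Firm A
  Brookfield at 32 (w=7) → Firm B
Firm A captures 223; Firm B captures 7.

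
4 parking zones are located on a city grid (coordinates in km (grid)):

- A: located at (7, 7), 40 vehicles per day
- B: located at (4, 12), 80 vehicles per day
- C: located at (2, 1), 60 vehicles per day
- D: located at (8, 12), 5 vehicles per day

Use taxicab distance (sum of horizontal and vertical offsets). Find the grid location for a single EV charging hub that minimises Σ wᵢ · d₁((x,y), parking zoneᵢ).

Manhattan distance separates: Σwᵢ(|x−xᵢ|+|y−yᵢ|) = Σwᵢ|x−xᵢ| + Σwᵢ|y−yᵢ|, so x and y are optimised independently as 1-D weighted medians.
Total weight W = 185; half = 92.5.
x-coordinate, sorted with cumulative weight:
  x=2 (C, w=60) cum 60
  x=4 (B, w=80) cum 140  ← median
  x=7 (A, w=40) cum 180
  x=8 (D, w=5) cum 185
⇒ x* = 4
y-coordinate, sorted with cumulative weight:
  y=1 (C, w=60) cum 60
  y=7 (A, w=40) cum 100  ← median
  y=12 (B, w=80) cum 180
  y=12 (D, w=5) cum 185
⇒ y* = 7

(4, 7)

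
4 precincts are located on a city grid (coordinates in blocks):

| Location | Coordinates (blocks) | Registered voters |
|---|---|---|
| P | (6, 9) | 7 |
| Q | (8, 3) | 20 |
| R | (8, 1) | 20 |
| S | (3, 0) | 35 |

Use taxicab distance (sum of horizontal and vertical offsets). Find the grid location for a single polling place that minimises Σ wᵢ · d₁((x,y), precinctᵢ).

(6, 1)

Manhattan distance separates: Σwᵢ(|x−xᵢ|+|y−yᵢ|) = Σwᵢ|x−xᵢ| + Σwᵢ|y−yᵢ|, so x and y are optimised independently as 1-D weighted medians.
Total weight W = 82; half = 41.
x-coordinate, sorted with cumulative weight:
  x=3 (S, w=35) cum 35
  x=6 (P, w=7) cum 42  ← median
  x=8 (Q, w=20) cum 62
  x=8 (R, w=20) cum 82
⇒ x* = 6
y-coordinate, sorted with cumulative weight:
  y=0 (S, w=35) cum 35
  y=1 (R, w=20) cum 55  ← median
  y=3 (Q, w=20) cum 75
  y=9 (P, w=7) cum 82
⇒ y* = 1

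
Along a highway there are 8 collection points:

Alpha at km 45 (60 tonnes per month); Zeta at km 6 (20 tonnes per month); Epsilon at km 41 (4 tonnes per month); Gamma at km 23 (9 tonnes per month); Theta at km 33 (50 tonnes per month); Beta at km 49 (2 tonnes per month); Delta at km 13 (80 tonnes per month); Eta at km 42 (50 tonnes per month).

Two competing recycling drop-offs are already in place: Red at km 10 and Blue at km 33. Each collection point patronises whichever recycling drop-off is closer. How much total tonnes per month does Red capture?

100

The indifferent point is the midpoint (10+33)/2 = 21.5; collection points left of it (closer to Red at 10) go to Red, those right go to Blue.
  Zeta at 6 (w=20) → Red
  Delta at 13 (w=80) → Red
  Gamma at 23 (w=9) → Blue
  Theta at 33 (w=50) → Blue
  Epsilon at 41 (w=4) → Blue
  Eta at 42 (w=50) → Blue
  Alpha at 45 (w=60) → Blue
  Beta at 49 (w=2) → Blue
Red captures 100; Blue captures 175.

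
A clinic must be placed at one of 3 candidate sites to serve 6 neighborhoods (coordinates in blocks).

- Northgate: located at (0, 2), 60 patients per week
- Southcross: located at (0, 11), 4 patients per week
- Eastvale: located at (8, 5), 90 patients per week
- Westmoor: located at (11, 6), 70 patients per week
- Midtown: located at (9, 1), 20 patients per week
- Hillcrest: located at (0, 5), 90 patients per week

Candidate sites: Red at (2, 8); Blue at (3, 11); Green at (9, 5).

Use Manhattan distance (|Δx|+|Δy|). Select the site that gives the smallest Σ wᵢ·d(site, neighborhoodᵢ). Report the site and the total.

Green, total 1970 blocks

Total weighted distance at each candidate:
  Red (2, 8): total = 2810
  Blue (3, 11): total = 3762
  Green (9, 5): total = 1970
Minimum is at Green with total 1970 blocks.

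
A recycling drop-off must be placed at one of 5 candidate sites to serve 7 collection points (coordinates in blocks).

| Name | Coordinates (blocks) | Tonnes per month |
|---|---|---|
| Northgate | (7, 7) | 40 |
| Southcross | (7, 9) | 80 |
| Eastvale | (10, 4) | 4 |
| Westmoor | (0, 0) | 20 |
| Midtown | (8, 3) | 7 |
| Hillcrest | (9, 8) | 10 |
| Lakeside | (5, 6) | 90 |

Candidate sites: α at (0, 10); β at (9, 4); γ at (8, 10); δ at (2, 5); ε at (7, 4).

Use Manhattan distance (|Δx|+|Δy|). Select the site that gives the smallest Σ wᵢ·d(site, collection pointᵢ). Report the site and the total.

ε, total 1186 blocks

Total weighted distance at each candidate:
  α (0, 10): total = 2329
  β (9, 4): total = 1618
  γ (8, 10): total = 1421
  δ (2, 5): total = 1692
  ε (7, 4): total = 1186
Minimum is at ε with total 1186 blocks.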